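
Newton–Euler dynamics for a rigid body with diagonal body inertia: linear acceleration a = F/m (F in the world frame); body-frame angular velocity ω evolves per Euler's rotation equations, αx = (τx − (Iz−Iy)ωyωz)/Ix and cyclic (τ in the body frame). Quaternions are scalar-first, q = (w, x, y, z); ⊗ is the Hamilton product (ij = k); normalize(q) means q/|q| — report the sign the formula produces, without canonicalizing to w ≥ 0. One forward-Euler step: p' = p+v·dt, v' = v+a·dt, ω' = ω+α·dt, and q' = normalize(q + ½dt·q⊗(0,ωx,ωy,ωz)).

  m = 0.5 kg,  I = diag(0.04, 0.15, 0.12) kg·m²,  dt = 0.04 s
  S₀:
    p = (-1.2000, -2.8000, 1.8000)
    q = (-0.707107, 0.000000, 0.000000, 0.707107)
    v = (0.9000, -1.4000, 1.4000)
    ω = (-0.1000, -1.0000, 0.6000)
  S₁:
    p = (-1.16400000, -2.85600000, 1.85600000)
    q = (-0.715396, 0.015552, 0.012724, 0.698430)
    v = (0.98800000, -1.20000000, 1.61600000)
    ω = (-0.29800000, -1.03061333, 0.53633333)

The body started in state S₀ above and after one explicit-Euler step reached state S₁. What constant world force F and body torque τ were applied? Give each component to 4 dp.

F = (1.1000, 2.5000, 2.7000)
τ = (-0.1800, -0.1100, -0.1800)

ω₁ − ω₀ = (-0.19800000, -0.03061333, -0.06366667)
applied torque τ = (-0.1800, -0.1100, -0.1800)
v₁ − v₀ = (0.08800000, 0.20000000, 0.21600000)
F = m·Δv/dt = (1.1000, 2.5000, 2.7000)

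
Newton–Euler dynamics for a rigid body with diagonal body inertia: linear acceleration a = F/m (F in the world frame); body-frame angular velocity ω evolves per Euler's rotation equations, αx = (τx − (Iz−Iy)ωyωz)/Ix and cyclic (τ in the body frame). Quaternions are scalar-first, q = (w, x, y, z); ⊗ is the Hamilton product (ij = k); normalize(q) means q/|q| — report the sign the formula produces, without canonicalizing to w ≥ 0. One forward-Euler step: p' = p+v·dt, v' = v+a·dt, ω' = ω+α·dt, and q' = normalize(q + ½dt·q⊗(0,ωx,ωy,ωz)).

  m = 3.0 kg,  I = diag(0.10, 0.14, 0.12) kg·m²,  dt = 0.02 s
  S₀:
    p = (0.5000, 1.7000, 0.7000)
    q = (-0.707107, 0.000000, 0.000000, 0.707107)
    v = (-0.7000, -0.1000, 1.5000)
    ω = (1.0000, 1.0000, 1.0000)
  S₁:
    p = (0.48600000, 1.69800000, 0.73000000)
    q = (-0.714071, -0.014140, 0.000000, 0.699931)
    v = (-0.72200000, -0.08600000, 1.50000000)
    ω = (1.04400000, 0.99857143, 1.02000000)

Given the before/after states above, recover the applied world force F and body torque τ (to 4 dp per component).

Δv = v₁−v₀ = (-0.02200000, 0.01400000, 0.00000000)
m·(v₁−v₀)/dt = (-3.3000, 2.1000, 0.0000)
Δω = ω₁−ω₀ = (0.04400000, -0.00142857, 0.02000000)
τ = I·(Δω/dt) + ω₀×(Iω₀) = (0.2000, -0.0300, 0.1600)

F = (-3.3000, 2.1000, 0.0000)
τ = (0.2000, -0.0300, 0.1600)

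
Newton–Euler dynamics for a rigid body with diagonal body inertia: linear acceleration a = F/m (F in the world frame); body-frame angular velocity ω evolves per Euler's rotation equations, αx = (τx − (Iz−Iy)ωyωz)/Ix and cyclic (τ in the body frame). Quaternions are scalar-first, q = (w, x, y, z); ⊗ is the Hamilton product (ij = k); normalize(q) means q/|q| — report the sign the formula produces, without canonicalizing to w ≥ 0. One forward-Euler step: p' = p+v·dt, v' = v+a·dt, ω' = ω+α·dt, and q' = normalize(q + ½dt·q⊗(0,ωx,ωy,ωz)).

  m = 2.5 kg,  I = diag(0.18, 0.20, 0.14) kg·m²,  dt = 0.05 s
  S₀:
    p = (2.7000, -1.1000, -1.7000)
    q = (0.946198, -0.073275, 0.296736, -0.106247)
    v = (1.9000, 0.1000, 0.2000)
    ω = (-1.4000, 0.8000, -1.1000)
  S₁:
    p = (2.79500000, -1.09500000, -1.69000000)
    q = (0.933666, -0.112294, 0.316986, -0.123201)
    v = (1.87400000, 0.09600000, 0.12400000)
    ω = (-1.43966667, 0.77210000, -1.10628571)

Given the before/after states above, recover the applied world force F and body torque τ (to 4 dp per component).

ω₁ − ω₀ = (-0.03966667, -0.02790000, -0.00628571)
ω₀×(Iω₀) = (0.0528, 0.0616, -0.0224)
I·α + gyro = (-0.0900, -0.0500, -0.0400)
v₁ − v₀ = (-0.02600000, -0.00400000, -0.07600000)
m·(v₁−v₀)/dt = (-1.3000, -0.2000, -3.8000)

F = (-1.3000, -0.2000, -3.8000)
τ = (-0.0900, -0.0500, -0.0400)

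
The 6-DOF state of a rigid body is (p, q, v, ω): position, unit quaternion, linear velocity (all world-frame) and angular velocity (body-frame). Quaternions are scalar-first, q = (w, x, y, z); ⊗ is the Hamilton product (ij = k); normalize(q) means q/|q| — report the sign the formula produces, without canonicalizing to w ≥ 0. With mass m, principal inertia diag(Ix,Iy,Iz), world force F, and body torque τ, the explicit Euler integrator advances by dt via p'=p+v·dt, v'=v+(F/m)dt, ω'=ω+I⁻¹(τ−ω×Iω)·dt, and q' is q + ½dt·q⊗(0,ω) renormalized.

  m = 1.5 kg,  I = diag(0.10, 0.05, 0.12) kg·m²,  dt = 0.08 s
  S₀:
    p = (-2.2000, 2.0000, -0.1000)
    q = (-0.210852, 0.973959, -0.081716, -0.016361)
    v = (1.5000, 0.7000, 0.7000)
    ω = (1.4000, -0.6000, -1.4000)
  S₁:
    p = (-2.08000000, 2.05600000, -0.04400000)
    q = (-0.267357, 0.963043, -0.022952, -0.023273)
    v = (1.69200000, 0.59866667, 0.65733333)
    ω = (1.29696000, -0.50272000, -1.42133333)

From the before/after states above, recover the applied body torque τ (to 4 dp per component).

τ = (-0.0700, 0.1000, 0.0100)

rate change Δω = (-0.10304000, 0.09728000, -0.02133333)
applied torque τ = (-0.0700, 0.1000, 0.0100)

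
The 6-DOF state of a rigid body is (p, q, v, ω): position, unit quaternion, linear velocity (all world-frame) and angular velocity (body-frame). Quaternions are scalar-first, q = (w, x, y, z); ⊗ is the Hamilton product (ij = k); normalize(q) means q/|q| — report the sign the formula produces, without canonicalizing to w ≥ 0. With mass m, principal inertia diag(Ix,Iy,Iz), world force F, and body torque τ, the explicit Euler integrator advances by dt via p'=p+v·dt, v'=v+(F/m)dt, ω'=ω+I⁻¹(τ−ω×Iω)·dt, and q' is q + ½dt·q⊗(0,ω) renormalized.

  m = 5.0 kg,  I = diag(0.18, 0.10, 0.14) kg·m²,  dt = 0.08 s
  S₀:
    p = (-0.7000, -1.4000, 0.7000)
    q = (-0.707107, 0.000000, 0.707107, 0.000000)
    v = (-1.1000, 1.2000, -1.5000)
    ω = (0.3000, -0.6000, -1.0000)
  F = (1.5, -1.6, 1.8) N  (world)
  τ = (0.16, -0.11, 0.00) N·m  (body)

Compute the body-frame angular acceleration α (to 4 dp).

α = (0.7556, -0.9800, -0.1029)

precession coupling ω×(Iω) = (0.0240, -0.0120, 0.0144)
(τ − ω×Iω)/I = (0.7556, -0.9800, -0.1029)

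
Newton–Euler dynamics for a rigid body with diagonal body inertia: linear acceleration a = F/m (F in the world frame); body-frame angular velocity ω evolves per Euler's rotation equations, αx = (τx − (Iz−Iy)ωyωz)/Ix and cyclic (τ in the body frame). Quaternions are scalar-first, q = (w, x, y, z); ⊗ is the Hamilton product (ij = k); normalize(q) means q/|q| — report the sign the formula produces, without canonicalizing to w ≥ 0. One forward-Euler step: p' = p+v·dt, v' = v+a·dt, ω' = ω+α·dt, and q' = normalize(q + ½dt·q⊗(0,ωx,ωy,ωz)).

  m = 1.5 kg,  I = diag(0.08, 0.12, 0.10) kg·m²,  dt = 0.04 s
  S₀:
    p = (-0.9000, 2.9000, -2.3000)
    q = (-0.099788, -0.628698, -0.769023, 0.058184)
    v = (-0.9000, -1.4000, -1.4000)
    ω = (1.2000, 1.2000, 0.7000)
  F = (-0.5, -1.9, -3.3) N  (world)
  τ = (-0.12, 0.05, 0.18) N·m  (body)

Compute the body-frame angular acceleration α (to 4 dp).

α = (-1.2900, 0.5567, 1.2240)

precession coupling ω×(Iω) = (-0.0168, -0.0168, 0.0576)
α = I⁻¹(τ − ω×Iω) = (-1.2900, 0.5567, 1.2240)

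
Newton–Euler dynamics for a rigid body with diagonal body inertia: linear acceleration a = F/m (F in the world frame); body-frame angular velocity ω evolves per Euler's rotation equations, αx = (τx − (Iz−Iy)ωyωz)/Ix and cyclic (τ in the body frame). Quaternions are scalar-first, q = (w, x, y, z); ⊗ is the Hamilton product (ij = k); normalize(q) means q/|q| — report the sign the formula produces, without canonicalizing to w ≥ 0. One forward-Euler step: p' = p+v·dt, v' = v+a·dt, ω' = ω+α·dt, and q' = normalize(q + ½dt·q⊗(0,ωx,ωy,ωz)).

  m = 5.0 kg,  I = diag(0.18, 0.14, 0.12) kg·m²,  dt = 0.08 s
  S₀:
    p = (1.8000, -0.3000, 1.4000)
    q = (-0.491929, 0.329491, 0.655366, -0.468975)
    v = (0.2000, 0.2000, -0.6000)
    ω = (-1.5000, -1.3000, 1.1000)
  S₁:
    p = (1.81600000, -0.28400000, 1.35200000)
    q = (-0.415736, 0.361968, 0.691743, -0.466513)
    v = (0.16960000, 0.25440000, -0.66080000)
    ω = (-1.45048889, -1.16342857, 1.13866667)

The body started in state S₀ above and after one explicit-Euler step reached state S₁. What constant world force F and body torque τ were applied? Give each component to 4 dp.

Δv = v₁−v₀ = (-0.03040000, 0.05440000, -0.06080000)
F = m·Δv/dt = (-1.9000, 3.4000, -3.8000)
rate change Δω = (0.04951111, 0.13657143, 0.03866667)
gyro term ω₀×Iω₀ = (0.0286, -0.0990, -0.0780)
applied torque τ = (0.1400, 0.1400, -0.0200)

F = (-1.9000, 3.4000, -3.8000)
τ = (0.1400, 0.1400, -0.0200)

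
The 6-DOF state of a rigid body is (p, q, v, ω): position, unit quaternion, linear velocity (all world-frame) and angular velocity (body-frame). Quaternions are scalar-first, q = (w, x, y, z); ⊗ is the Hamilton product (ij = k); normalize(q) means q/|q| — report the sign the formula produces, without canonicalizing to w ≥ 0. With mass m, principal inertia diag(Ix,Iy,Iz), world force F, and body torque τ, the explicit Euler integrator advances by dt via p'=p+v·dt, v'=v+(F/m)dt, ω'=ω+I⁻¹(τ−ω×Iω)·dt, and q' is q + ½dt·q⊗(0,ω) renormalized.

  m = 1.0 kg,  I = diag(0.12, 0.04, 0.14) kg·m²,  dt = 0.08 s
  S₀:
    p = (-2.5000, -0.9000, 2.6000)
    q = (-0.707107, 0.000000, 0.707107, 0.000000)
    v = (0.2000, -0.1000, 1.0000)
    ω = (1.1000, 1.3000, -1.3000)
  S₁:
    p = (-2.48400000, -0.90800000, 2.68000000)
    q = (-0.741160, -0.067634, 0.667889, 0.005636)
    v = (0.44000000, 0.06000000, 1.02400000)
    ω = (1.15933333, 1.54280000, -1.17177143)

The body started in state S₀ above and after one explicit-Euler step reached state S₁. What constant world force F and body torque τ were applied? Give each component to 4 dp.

v₁ − v₀ = (0.24000000, 0.16000000, 0.02400000)
m·(v₁−v₀)/dt = (3.0000, 2.0000, 0.3000)
Δω = ω₁−ω₀ = (0.05933333, 0.24280000, 0.12822857)
ω₀×(Iω₀) = (-0.1690, 0.0286, -0.1144)
τ = I·(Δω/dt) + ω₀×(Iω₀) = (-0.0800, 0.1500, 0.1100)

F = (3.0000, 2.0000, 0.3000)
τ = (-0.0800, 0.1500, 0.1100)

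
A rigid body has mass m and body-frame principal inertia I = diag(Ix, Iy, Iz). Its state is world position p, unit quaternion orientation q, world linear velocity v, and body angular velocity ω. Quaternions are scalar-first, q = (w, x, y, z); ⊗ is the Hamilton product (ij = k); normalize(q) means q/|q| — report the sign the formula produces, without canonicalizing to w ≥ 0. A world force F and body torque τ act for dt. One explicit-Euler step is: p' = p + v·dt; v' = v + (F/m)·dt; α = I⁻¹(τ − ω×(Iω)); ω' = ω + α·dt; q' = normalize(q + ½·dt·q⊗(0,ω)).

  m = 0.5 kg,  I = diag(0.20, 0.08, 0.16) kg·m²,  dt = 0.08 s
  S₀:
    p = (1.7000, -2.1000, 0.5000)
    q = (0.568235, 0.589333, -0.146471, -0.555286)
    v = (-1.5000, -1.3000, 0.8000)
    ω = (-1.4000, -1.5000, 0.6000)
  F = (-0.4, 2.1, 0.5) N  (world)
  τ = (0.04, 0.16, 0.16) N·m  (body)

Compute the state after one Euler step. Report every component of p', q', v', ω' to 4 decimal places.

p' = (1.5800, -2.2040, 0.5640)
q' = (0.6036, 0.5188, -0.1630, -0.5831)
v' = (-1.5640, -0.9640, 0.8800)
ω' = (-1.3552, -1.3064, 0.8060)

(τ − ω×Iω)/I = (0.5600, 2.4200, 2.5750)
ω' = ω + α·dt = (-1.3552, -1.3064, 0.8060)
Hamilton product q⊗(0,ω) = (0.9385313, -1.7163406, -0.4285519, -0.7481179)
q + ½dt·q⊗(0,ω), renormalized = (0.6036, 0.5188, -0.1630, -0.5831)
a = F/m = (-0.8000, 4.2000, 1.0000)
p' = p + v·dt = (1.5800, -2.2040, 0.5640)
v + (F/m)dt = (-1.5640, -0.9640, 0.8800)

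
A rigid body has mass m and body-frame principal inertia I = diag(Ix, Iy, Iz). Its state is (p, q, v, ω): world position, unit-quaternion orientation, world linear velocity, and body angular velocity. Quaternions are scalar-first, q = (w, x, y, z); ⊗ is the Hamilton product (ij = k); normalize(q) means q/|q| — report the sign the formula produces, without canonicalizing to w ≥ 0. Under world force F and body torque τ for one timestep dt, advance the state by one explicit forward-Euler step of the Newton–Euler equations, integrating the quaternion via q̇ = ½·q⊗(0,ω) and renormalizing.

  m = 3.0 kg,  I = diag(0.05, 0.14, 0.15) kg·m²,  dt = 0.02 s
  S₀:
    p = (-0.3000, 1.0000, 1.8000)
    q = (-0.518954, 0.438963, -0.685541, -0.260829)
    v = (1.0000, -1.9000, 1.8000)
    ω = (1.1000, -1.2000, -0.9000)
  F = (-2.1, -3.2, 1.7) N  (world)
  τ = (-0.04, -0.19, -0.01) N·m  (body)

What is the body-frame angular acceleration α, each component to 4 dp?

ω×(Iω) gyroscopic = (0.0108, 0.0990, -0.1188)
(τ − ω×Iω)/I = (-1.0160, -2.0643, 0.7253)

α = (-1.0160, -2.0643, 0.7253)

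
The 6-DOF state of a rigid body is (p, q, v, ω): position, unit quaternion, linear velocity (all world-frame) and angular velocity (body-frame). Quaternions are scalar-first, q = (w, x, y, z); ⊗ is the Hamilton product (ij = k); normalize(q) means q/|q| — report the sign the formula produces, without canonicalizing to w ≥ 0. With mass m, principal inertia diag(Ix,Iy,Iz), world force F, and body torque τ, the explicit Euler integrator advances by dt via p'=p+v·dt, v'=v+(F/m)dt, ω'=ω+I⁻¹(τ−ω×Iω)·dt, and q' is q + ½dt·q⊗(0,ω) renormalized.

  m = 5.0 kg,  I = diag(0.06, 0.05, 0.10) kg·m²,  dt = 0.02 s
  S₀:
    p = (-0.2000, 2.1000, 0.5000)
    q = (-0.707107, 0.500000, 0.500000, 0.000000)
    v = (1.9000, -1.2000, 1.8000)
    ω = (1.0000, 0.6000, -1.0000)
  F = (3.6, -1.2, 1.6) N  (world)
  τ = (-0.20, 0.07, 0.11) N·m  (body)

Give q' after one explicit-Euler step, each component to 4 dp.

q⊗(0,ω) = (-0.8000000, -1.2071070, 0.0757358, 0.5071070)
updated quaternion q' = (-0.7150, 0.4879, 0.5007, 0.0051)

q' = (-0.7150, 0.4879, 0.5007, 0.0051)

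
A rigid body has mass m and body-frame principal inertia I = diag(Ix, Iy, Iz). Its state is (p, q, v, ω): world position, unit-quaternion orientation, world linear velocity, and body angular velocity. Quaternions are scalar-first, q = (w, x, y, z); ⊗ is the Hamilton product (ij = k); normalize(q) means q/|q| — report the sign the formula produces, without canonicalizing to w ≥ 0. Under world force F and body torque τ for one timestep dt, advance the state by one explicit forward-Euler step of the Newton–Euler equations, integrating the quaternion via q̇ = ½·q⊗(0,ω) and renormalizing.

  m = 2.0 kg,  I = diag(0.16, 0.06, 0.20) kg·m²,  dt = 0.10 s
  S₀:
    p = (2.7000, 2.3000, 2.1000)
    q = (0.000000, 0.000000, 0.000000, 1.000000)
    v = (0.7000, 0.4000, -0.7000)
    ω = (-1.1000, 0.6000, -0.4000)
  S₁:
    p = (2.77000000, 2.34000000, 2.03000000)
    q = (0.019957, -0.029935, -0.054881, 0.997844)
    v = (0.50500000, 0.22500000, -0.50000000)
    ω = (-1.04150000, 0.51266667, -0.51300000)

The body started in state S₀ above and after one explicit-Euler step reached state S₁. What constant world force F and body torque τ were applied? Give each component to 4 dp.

Δω = ω₁−ω₀ = (0.05850000, -0.08733333, -0.11300000)
precession coupling = (-0.0336, -0.0176, 0.0660)
applied torque τ = (0.0600, -0.0700, -0.1600)
Δv = v₁−v₀ = (-0.19500000, -0.17500000, 0.20000000)
applied force F = (-3.9000, -3.5000, 4.0000)

F = (-3.9000, -3.5000, 4.0000)
τ = (0.0600, -0.0700, -0.1600)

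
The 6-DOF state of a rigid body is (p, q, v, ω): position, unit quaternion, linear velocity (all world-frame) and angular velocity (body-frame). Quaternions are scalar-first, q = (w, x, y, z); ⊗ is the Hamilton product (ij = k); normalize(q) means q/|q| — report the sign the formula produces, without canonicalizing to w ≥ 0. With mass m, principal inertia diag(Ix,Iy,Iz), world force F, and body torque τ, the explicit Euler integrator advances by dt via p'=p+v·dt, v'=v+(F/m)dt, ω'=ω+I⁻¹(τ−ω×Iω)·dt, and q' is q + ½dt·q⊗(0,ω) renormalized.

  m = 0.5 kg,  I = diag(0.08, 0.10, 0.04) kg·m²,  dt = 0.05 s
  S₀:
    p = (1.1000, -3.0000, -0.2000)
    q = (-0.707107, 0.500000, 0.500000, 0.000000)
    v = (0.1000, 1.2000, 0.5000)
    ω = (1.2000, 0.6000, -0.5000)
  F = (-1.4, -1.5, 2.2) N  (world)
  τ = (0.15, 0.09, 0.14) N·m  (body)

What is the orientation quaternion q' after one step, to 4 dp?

q' = (-0.7291, 0.4722, 0.4953, 0.0013)

2q̇ = q⊗(0,ω) = (-0.9000000, -1.0985284, -0.1742642, 0.0535535)
q + ½dt·q⊗(0,ω), renormalized = (-0.7291, 0.4722, 0.4953, 0.0013)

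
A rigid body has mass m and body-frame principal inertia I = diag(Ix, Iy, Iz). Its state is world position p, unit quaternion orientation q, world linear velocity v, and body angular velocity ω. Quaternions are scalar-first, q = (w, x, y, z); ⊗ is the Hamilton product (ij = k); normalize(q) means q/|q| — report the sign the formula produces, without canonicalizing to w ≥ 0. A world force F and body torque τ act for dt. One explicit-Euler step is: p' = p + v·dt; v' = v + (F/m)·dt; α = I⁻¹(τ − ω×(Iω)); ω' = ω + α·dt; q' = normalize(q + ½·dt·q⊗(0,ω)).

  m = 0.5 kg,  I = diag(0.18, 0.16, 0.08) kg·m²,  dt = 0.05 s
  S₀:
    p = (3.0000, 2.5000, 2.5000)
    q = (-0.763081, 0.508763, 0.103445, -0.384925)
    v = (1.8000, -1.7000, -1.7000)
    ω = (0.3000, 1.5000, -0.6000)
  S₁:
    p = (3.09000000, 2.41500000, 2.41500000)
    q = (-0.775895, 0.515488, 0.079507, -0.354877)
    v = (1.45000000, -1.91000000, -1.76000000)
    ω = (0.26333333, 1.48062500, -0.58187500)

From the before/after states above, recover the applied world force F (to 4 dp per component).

F = (-3.5000, -2.1000, -0.6000)

Δv = v₁−v₀ = (-0.35000000, -0.21000000, -0.06000000)
m·(v₁−v₀)/dt = (-3.5000, -2.1000, -0.6000)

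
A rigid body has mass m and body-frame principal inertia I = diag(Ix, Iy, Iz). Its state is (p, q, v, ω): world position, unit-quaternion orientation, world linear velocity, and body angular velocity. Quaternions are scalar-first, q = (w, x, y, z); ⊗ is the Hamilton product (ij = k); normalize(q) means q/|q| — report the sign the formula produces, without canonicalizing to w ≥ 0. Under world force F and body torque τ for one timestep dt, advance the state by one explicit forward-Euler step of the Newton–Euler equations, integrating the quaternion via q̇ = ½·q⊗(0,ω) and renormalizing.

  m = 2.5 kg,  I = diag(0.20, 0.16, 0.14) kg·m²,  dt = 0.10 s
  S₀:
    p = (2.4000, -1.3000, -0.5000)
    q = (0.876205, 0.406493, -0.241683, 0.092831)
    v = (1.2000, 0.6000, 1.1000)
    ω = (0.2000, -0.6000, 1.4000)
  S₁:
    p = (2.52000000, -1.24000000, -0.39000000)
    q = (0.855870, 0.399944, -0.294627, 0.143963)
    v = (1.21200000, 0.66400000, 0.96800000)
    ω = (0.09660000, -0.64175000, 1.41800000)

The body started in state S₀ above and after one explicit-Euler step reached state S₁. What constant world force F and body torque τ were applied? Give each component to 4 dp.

F = (0.3000, 1.6000, -3.3000)
τ = (-0.1900, -0.0500, 0.0300)

Δv = v₁−v₀ = (0.01200000, 0.06400000, -0.13200000)
m·(v₁−v₀)/dt = (0.3000, 1.6000, -3.3000)
Δω = ω₁−ω₀ = (-0.10340000, -0.04175000, 0.01800000)
ω₀×(Iω₀) = (0.0168, 0.0168, 0.0048)
applied torque τ = (-0.1900, -0.0500, 0.0300)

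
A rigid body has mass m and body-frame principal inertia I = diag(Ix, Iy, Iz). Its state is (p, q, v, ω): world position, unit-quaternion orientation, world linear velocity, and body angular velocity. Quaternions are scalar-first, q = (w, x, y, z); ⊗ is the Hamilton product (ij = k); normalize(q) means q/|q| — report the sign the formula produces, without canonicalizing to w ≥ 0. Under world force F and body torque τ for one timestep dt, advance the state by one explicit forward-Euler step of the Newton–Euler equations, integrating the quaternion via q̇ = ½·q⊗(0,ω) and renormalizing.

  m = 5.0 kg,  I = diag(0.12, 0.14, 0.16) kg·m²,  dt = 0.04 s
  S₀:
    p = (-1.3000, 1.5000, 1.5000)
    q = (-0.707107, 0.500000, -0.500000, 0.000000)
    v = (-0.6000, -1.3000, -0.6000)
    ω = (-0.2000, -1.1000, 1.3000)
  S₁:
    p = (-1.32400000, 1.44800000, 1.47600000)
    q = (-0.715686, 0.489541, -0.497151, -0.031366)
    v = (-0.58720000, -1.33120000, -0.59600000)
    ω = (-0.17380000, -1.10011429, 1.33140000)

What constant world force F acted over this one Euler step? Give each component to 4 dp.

Δv = v₁−v₀ = (0.01280000, -0.03120000, 0.00400000)
F = m·Δv/dt = (1.6000, -3.9000, 0.5000)

F = (1.6000, -3.9000, 0.5000)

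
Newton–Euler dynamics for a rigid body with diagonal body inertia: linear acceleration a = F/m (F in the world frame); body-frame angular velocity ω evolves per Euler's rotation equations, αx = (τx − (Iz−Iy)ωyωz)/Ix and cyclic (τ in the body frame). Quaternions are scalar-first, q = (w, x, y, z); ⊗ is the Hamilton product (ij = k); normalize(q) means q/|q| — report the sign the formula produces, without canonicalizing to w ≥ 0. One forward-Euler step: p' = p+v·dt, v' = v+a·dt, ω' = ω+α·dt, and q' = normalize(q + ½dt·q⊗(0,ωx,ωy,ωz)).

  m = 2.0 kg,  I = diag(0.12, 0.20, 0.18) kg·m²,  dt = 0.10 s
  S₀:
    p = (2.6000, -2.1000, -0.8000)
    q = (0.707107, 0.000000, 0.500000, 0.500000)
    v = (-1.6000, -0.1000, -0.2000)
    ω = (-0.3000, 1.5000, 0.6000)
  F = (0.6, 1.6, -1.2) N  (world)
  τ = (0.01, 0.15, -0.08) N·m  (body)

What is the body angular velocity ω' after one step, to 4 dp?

(τ − ω×Iω)/I = (0.2333, 0.6960, -0.2444)
ω + α·dt = (-0.2767, 1.5696, 0.5756)

ω' = (-0.2767, 1.5696, 0.5756)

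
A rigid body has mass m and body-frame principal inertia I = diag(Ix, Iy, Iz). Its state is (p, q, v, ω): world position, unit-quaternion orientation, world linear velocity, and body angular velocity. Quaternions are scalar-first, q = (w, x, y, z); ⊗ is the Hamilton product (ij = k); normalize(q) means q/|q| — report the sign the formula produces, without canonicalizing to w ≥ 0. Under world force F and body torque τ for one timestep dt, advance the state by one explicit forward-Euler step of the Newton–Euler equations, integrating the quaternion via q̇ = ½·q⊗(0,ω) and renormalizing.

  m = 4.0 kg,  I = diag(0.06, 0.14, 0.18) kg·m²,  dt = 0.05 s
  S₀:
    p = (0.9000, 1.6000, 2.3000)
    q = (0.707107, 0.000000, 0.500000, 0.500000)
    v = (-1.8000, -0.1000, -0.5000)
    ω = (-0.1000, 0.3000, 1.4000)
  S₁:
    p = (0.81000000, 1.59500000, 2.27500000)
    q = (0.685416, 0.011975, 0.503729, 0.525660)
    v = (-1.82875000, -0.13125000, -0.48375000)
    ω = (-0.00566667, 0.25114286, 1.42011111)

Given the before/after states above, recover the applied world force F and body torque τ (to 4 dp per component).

F = (-2.3000, -2.5000, 1.3000)
τ = (0.1300, -0.1200, 0.0700)

Δω = ω₁−ω₀ = (0.09433333, -0.04885714, 0.02011111)
gyro term ω₀×Iω₀ = (0.0168, 0.0168, -0.0024)
applied torque τ = (0.1300, -0.1200, 0.0700)
Δv = v₁−v₀ = (-0.02875000, -0.03125000, 0.01625000)
applied force F = (-2.3000, -2.5000, 1.3000)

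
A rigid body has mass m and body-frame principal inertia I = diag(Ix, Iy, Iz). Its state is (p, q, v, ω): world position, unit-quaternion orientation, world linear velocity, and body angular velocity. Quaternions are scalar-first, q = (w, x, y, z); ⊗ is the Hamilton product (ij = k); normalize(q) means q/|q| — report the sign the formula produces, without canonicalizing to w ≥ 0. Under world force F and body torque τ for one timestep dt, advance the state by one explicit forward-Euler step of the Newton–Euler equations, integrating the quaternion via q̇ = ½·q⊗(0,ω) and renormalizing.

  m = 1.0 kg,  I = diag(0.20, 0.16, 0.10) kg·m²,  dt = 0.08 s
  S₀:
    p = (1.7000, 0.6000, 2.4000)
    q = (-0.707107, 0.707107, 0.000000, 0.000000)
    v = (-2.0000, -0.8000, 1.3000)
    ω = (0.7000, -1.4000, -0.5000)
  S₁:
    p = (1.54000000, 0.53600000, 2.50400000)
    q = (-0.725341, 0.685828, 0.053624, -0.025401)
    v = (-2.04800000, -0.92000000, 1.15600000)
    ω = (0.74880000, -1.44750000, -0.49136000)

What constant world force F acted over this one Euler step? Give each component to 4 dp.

v₁ − v₀ = (-0.04800000, -0.12000000, -0.14400000)
m·(v₁−v₀)/dt = (-0.6000, -1.5000, -1.8000)

F = (-0.6000, -1.5000, -1.8000)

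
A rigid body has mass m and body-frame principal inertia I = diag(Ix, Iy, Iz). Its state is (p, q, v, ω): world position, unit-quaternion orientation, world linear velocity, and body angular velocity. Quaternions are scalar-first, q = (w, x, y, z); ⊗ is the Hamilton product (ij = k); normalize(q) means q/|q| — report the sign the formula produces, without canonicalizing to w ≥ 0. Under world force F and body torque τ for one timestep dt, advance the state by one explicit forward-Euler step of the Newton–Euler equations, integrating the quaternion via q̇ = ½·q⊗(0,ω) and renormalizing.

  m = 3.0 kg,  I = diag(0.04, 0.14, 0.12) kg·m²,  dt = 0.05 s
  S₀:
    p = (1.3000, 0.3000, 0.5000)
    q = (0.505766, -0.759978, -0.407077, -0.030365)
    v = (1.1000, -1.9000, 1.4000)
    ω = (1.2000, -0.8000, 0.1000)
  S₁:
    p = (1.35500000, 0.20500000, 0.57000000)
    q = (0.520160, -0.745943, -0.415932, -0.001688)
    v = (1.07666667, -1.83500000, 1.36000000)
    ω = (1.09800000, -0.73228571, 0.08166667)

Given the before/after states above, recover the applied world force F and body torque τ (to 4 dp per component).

ω₁ − ω₀ = (-0.10200000, 0.06771429, -0.01833333)
τ = I·(Δω/dt) + ω₀×(Iω₀) = (-0.0800, 0.1800, -0.1400)
Δv = v₁−v₀ = (-0.02333333, 0.06500000, -0.04000000)
m·(v₁−v₀)/dt = (-1.4000, 3.9000, -2.4000)

F = (-1.4000, 3.9000, -2.4000)
τ = (-0.0800, 0.1800, -0.1400)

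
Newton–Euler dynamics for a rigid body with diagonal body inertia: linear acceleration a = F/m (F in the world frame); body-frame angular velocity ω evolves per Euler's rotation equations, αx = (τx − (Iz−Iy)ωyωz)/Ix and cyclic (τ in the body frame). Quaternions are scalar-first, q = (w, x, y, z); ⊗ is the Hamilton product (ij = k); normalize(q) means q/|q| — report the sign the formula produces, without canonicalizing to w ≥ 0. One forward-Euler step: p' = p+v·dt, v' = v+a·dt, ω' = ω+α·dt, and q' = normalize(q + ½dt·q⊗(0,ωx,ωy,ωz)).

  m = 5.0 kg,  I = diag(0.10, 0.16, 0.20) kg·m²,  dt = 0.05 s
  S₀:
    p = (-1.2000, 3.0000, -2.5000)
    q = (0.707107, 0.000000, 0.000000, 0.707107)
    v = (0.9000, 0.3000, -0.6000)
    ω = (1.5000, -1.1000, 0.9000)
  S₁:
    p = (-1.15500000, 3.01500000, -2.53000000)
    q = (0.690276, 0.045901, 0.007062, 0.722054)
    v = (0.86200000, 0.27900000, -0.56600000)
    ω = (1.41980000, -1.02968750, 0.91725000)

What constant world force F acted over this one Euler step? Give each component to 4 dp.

v₁ − v₀ = (-0.03800000, -0.02100000, 0.03400000)
m·(v₁−v₀)/dt = (-3.8000, -2.1000, 3.4000)

F = (-3.8000, -2.1000, 3.4000)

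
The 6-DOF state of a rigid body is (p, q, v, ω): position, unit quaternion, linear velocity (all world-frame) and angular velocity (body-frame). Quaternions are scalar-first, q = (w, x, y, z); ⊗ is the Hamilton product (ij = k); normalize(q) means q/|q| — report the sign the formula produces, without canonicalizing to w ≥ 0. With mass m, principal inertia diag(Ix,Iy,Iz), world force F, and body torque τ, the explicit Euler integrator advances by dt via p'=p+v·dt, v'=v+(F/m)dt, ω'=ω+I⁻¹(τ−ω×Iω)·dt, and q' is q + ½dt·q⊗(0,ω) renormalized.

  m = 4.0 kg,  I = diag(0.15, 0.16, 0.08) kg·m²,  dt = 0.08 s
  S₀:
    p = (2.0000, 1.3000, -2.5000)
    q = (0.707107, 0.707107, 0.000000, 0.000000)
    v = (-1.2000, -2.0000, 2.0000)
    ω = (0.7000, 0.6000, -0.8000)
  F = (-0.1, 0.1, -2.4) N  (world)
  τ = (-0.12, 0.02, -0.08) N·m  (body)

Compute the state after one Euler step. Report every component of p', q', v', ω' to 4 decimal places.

p' = (1.9040, 1.1400, -2.3400)
q' = (0.6865, 0.7260, 0.0396, -0.0057)
v' = (-1.2020, -1.9980, 1.9520)
ω' = (0.6155, 0.6296, -0.8842)

ω×(Iω) gyroscopic = (0.0384, -0.0392, 0.0042)
angular accel α = (-1.0560, 0.3700, -1.0525)
new body rate ω' = (0.6155, 0.6296, -0.8842)
2q̇ = q⊗(0,ω) = (-0.4949749, 0.4949749, 0.9899498, -0.1414214)
updated quaternion q' = (0.6865, 0.7260, 0.0396, -0.0057)
new position p' = (1.9040, 1.1400, -2.3400)
v' = v + a·dt = (-1.2020, -1.9980, 1.9520)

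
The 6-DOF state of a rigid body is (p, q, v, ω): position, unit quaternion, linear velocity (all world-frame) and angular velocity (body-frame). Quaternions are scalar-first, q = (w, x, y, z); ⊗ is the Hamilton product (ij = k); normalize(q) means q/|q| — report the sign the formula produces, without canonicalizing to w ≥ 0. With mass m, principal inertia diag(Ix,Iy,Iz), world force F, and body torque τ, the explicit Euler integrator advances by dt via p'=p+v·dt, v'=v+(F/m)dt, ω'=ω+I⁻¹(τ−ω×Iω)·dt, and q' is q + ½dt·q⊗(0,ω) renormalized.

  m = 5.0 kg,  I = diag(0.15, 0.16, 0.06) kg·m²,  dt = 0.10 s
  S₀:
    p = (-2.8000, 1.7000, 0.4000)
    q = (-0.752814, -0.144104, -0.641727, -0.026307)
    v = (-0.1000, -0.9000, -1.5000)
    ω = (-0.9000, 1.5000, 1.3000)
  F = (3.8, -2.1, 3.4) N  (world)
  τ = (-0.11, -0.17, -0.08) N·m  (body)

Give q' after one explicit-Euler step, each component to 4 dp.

q' = (-0.7053, -0.1491, -0.6836, -0.1142)

2q̇ = q⊗(0,ω) = (0.8670960, -0.1172520, -0.9182095, -1.7723685)
q + ½dt·q⊗(0,ω), renormalized = (-0.7053, -0.1491, -0.6836, -0.1142)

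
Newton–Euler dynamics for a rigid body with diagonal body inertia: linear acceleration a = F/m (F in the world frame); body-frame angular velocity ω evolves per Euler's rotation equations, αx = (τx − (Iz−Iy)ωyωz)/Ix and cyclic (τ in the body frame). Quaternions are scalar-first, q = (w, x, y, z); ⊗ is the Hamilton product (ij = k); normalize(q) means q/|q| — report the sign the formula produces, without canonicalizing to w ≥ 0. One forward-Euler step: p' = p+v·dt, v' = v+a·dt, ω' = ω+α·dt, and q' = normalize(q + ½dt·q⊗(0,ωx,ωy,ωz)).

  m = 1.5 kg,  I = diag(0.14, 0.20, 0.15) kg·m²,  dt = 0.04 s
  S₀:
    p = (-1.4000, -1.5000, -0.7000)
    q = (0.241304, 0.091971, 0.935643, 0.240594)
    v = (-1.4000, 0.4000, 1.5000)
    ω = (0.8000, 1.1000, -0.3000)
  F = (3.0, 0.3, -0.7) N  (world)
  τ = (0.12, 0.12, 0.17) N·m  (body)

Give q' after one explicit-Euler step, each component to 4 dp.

q' = (0.2206, 0.0849, 0.9450, 0.2261)

Hamilton product q⊗(0,ω) = (-1.0306059, -0.3523031, 0.4855009, -0.7197375)
q + ½dt·q⊗(0,ω), renormalized = (0.2206, 0.0849, 0.9450, 0.2261)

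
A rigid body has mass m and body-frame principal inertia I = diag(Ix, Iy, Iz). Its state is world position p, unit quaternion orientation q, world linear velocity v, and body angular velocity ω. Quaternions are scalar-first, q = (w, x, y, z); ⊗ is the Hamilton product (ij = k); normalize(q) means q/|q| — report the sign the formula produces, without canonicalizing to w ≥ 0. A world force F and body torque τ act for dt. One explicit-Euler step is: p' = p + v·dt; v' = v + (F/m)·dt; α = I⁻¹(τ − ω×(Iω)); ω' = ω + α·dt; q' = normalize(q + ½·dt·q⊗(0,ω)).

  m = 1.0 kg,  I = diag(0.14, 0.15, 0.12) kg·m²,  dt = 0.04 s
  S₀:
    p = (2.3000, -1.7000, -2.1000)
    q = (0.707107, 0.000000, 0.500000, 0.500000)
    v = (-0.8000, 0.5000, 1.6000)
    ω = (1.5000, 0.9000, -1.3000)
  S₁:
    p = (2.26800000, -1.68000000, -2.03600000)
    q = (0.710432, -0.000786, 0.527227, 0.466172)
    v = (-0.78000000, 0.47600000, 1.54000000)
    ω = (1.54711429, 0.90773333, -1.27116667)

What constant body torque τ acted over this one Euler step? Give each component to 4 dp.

ω₁ − ω₀ = (0.04711429, 0.00773333, 0.02883333)
precession coupling = (0.0351, -0.0390, 0.0135)
applied torque τ = (0.2000, -0.0100, 0.1000)

τ = (0.2000, -0.0100, 0.1000)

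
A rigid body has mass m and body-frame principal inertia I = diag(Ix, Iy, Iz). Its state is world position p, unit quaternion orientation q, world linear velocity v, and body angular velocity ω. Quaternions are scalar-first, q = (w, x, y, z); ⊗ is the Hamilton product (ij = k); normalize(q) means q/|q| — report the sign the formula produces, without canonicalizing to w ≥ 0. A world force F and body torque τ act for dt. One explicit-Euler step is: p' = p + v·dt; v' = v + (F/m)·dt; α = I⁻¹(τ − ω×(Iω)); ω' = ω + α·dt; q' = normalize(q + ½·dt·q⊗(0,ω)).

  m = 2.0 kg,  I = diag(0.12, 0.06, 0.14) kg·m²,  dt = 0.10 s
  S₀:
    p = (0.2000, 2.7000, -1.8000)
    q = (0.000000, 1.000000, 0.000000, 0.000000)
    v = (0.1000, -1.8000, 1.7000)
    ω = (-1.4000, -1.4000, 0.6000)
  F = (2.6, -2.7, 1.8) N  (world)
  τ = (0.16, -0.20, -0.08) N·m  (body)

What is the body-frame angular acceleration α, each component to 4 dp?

α = (1.8933, -3.6133, 0.2686)

precession coupling ω×(Iω) = (-0.0672, 0.0168, -0.1176)
α = I⁻¹(τ − ω×Iω) = (1.8933, -3.6133, 0.2686)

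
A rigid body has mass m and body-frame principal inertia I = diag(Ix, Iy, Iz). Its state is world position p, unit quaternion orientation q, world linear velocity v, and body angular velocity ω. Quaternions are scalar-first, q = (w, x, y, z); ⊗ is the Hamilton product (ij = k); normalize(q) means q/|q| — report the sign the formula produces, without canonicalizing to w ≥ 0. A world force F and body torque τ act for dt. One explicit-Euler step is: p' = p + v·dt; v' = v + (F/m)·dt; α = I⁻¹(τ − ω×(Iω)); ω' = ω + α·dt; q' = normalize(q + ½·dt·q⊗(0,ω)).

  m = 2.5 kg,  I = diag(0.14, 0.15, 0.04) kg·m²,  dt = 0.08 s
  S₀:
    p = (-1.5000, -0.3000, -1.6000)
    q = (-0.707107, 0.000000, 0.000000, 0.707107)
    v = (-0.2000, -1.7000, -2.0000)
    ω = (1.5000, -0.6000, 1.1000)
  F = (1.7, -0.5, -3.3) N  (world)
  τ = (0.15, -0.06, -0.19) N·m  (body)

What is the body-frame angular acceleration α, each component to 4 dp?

α = (0.5529, -1.5000, -4.5250)

precession coupling ω×(Iω) = (0.0726, 0.1650, -0.0090)
(τ − ω×Iω)/I = (0.5529, -1.5000, -4.5250)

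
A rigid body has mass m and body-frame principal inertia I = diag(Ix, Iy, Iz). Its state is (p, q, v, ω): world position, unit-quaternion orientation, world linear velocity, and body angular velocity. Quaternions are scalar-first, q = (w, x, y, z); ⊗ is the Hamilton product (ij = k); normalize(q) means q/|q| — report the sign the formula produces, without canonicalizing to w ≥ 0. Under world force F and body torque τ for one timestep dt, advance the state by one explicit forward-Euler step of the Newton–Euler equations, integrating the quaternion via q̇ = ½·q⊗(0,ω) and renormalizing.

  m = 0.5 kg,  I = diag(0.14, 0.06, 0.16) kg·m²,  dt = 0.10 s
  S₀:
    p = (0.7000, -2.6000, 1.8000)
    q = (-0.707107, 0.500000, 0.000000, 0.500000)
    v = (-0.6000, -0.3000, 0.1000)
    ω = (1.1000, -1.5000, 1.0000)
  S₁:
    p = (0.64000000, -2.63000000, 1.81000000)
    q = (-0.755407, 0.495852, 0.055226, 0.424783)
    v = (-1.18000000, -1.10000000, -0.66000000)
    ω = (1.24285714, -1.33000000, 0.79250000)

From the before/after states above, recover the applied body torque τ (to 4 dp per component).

τ = (0.0500, 0.0800, -0.2000)

rate change Δω = (0.14285714, 0.17000000, -0.20750000)
gyro term ω₀×Iω₀ = (-0.1500, -0.0220, 0.1320)
applied torque τ = (0.0500, 0.0800, -0.2000)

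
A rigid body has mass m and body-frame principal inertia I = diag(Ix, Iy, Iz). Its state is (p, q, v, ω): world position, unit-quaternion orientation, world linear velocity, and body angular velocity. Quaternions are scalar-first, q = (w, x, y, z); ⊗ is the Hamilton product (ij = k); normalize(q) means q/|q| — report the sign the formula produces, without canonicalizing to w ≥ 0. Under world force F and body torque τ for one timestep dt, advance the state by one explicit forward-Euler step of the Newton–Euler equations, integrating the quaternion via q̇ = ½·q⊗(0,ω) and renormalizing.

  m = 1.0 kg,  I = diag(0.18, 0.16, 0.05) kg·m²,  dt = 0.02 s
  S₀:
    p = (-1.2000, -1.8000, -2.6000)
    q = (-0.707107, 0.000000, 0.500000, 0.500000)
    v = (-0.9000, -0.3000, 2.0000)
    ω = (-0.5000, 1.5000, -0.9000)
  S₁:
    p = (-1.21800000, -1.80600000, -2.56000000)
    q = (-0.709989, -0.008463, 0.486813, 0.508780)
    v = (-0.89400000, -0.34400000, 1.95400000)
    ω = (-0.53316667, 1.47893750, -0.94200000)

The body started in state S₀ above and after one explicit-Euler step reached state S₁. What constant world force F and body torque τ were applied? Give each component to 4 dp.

F = (0.3000, -2.2000, -2.3000)
τ = (-0.1500, -0.1100, -0.0900)

ω₁ − ω₀ = (-0.03316667, -0.02106250, -0.04200000)
ω₀×(Iω₀) = (0.1485, 0.0585, 0.0150)
I·α + gyro = (-0.1500, -0.1100, -0.0900)
v₁ − v₀ = (0.00600000, -0.04400000, -0.04600000)
F = m·Δv/dt = (0.3000, -2.2000, -2.3000)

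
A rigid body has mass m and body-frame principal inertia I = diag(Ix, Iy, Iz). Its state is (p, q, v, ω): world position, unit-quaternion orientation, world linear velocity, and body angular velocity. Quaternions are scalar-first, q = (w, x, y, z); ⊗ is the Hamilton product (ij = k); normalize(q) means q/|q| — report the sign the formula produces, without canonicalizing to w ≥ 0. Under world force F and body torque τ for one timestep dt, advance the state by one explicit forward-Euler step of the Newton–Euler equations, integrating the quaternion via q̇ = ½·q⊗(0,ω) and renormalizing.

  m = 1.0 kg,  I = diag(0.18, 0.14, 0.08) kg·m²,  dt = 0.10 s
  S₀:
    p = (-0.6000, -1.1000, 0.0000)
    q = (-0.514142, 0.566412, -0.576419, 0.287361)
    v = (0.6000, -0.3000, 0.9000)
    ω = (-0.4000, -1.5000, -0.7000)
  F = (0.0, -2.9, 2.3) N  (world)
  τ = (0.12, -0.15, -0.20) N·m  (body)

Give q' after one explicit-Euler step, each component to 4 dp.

2q̇ = q⊗(0,ω) = (-0.4369110, 1.0401916, 1.0527570, -0.7202862)
q' = normalize(q + ½dt·q⊗(0,ω)) = (-0.5341, 0.6162, -0.5219, 0.2504)

q' = (-0.5341, 0.6162, -0.5219, 0.2504)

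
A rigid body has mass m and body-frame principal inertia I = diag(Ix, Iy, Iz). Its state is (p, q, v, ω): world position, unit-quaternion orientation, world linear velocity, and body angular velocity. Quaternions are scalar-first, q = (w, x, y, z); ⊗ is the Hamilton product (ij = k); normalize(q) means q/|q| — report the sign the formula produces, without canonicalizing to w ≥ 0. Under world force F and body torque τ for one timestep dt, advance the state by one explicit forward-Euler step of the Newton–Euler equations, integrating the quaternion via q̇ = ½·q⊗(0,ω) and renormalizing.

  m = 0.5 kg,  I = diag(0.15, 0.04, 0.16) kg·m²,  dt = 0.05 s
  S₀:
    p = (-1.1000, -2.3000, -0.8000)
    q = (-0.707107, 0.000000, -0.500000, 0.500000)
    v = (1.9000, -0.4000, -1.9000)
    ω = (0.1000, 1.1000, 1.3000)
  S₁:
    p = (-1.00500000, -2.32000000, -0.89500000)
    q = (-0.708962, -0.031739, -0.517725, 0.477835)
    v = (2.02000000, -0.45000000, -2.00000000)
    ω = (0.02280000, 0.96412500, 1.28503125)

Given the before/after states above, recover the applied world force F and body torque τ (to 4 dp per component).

F = (1.2000, -0.5000, -1.0000)
τ = (-0.0600, -0.1100, -0.0600)

Δv = v₁−v₀ = (0.12000000, -0.05000000, -0.10000000)
m·(v₁−v₀)/dt = (1.2000, -0.5000, -1.0000)
rate change Δω = (-0.07720000, -0.13587500, -0.01496875)
gyro term ω₀×Iω₀ = (0.1716, -0.0013, -0.0121)
I·α + gyro = (-0.0600, -0.1100, -0.0600)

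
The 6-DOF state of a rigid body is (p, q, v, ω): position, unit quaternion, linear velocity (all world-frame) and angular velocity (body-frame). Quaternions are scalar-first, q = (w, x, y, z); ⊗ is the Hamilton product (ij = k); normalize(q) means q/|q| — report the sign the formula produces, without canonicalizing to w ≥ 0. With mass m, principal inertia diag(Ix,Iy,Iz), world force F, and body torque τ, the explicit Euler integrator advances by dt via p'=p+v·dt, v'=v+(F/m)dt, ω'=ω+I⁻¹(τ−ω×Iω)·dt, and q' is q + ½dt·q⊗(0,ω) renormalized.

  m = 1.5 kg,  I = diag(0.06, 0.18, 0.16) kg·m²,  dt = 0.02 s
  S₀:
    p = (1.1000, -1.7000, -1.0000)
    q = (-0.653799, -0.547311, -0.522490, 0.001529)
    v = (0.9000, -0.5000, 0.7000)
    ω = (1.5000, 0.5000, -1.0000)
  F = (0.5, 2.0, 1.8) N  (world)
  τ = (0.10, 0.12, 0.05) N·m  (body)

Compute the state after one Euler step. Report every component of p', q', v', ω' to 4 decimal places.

p' = (1.1180, -1.7100, -0.9860)
q' = (-0.6428, -0.5518, -0.5311, 0.0132)
v' = (0.9067, -0.4733, 0.7240)
ω' = (1.5300, 0.4967, -1.0050)

a = (0.3333, 1.3333, 1.2000)
p + v·dt = (1.1180, -1.7100, -0.9860)
v' = v + a·dt = (0.9067, -0.4733, 0.7240)
(τ − ω×Iω)/I = (1.5000, -0.1667, -0.2500)
new body rate ω' = (1.5300, 0.4967, -1.0050)
q⊗(0,ω) = (1.0837405, -0.4589730, -0.8719170, 1.1638785)
q + ½dt·q⊗(0,ω), renormalized = (-0.6428, -0.5518, -0.5311, 0.0132)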